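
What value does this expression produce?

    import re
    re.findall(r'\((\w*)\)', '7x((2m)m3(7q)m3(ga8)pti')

Matches: at [3:7] match '(2m)', group 1 = '2m'; at [9:13] match '(7q)', group 1 = '7q'; at [15:20] match '(ga8)', group 1 = 'ga8'.
`findall` collects group 1 from each match (3 total).

['2m', '7q', 'ga8']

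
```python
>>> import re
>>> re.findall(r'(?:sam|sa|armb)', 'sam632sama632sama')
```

Alternation tries branches left to right and keeps the first one that lets the overall match succeed at that position.
Since nothing is captured, `findall` lists the 3 matched substrings directly.

['sam', 'sam', 'sam']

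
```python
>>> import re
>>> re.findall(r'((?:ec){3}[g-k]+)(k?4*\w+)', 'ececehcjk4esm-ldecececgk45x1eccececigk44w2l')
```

[('ecececgk', '45x1eccececigk44w2l')]

Pattern: the literal 'ec' repeated 3 times, then one or more of a character in [g-k] (captured); then optionally a literal 'k', then zero or more of the literal '4', then one or more of a word character (captured).
Scanning left to right: at [16:43] match 'ecececgk45x1eccececigk44w2l', groups = ('ecececgk', '45x1eccececigk44w2l').
2 groups means the one result is a tuple of 2 captured strings — 1 here.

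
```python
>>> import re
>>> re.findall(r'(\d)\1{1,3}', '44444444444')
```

['4', '4', '4']

`\1` has to match the exact text group 1 already captured.
With a single group, `findall` returns only what that group captured — 3 items.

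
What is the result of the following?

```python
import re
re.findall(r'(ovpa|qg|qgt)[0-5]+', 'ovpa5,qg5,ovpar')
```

Scanning left to right: at [0:5] match 'ovpa5', group 1 = 'ovpa'; at [6:9] match 'qg5', group 1 = 'qg'.
`findall` collects group 1 from each match (2 total).

['ovpa', 'qg']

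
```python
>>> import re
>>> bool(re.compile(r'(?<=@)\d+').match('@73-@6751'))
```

With `match`, the pattern is implicitly anchored at the beginning.
Here the string doesn't start with a match, so the call returns None, and `bool(None)` is False.

False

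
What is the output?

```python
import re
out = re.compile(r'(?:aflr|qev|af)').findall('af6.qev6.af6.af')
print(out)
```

Walking the string: at [0:2] → 'af'; at [4:7] → 'qev'; at [9:11] → 'af'; at [13:15] → 'af'.
No capturing groups, so `findall` returns the 4 full match strings.

['af', 'qev', 'af', 'af']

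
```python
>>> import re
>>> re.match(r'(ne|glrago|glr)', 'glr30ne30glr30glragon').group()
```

'glr'

`re.match` only tries the pattern at the start of the string.
The match spans [0:3] → 'glr'.
Captured: group 1 = 'glr'.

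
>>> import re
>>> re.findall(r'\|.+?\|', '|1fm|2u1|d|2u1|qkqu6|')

['|1fm|', '|d|', '|qkqu6|']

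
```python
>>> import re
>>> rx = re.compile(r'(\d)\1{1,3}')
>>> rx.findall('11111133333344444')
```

`\1` has to match the exact text group 1 already captured.
Scanning left to right: at [0:4] match '1111', group 1 = '1'; at [4:6] match '11', group 1 = '1'; at [6:10] match '3333', group 1 = '3'; at [10:12] match '33', group 1 = '3'; at [12:16] match '4444', group 1 = '4'.
`findall` collects group 1 from each match (5 total).

['1', '1', '3', '3', '4']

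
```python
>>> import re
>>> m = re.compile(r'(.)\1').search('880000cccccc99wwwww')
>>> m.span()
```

(0, 2)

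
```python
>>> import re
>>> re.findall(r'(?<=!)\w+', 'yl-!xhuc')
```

['xhuc']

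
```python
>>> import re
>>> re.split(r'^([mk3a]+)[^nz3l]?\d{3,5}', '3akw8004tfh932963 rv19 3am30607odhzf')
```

['', '3ak', 'tfh932963 rv19 3am30607odhzf']

Pattern: anchored at the start of the string; then one or more of one of [mk3a] (captured); then optionally any character except [nz3l], then 3 to 5 of a digit.
Because the pattern has a capturing group, `split` also inserts each captured text between the pieces.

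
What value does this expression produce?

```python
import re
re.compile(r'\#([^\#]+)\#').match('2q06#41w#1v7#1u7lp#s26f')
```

`re.match` won't scan ahead — the pattern has to work from the very first character.
Here position 0 doesn't satisfy it, so the call returns None.

None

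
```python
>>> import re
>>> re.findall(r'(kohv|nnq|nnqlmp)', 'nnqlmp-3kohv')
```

['nnq', 'kohv']

Branches in `(...|...)` are attempted left-to-right; the first branch that allows the whole pattern to succeed is taken.
Because there's exactly one group, `findall` drops the full match and keeps group 1 from each hit.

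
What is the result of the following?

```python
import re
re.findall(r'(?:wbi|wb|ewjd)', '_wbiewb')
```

['wbi', 'wb']

The regex engine tests alternatives in the order written; an earlier branch that matches wins even if a later one would match more.
Matches: at [1:4] → 'wbi'; at [5:7] → 'wb'.
No capturing groups, so `findall` returns the 2 full match strings.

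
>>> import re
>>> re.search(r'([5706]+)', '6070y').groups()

('6070',)

The match spans [0:4] → '6070'.
Captured: group 1 = '6070'.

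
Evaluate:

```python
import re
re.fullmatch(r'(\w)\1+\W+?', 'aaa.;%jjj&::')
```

None

After group 1 captures some text, `\1` only succeeds where that same text appears again.
`re.fullmatch` is like wrapping the pattern in `^…$` (in single-line mode).
Here the string isn't matched end-to-end, so the call returns None.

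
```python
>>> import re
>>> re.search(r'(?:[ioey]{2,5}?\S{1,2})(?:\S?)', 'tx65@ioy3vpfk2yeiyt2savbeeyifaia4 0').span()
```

(5, 10)

This matches 2 to 5 of one of [ioey] (lazy), then 1 to 2 of a non-whitespace character (non-capturing group); then optionally a non-whitespace character (non-capturing group).
A `+?`/`*?`/`{m,n}?` starts at its minimum and grows only as far as needed for what follows to match.
Unlike `match`, `search` isn't anchored — it looks for the pattern anywhere in the string.
The match spans [5:10] → 'ioy3v'.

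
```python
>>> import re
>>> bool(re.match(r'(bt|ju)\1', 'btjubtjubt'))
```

`match` is anchored at position 0; if the pattern doesn't fit there, it returns None.
Here position 0 doesn't satisfy it, so the call returns None, and `bool(None)` is False.

False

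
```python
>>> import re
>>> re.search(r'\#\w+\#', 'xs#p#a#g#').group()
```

'#p#'

The match spans [2:5] → '#p#'.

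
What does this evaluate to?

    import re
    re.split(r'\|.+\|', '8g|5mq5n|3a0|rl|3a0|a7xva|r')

['8g', 'r']

Matches to split on: at [2:26] → '|5mq5n|3a0|rl|3a0|a7xva|'.
Each match becomes a cut point; 2 segments remain.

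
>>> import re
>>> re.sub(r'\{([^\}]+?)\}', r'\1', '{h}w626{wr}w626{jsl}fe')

Each match is replaced using the text its own group 1 captured.

'hw626wrw626jslfe'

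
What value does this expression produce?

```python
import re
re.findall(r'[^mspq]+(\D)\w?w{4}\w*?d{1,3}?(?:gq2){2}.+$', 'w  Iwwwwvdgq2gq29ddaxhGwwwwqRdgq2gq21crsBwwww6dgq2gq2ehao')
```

['I']

This matches one or more of any character except [mspq]; then a non-digit (captured); then optionally a word character, then exactly 4 of a literal 'w'; then zero or more of a word character (lazy), then 1 to 3 of the literal 'd' (lazy), then the literal 'gq2' repeated 2 times; then one or more of any character; then anchored at the end.
Matches: at [0:57] match 'w  Iwwwwvdgq2gq29ddaxhGwwwwqRdgq2gq21crsBwwww6dgq2gq2ehao', group 1 = 'I'.
`findall` collects group 1 from the one match (1 total).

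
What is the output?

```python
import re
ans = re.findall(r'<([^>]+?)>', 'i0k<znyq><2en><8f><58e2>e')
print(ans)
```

Matches: at [3:9] match '<znyq>', group 1 = 'znyq'; at [9:14] match '<2en>', group 1 = '2en'; at [14:18] match '<8f>', group 1 = '8f'; at [18:24] match '<58e2>', group 1 = '58e2'.
With a single group, `findall` returns only what that group captured — 4 items.

['znyq', '2en', '8f', '58e2']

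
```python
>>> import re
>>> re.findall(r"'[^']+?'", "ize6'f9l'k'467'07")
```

["'f9l'", "'467'"]

Scanning left to right: at [4:9] → "'f9l'"; at [10:15] → "'467'".
With no groups in the pattern, `findall` gives back each whole match — 2 here.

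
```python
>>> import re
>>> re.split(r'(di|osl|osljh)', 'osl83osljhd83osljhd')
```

['', 'osl', '83', 'osl', 'jhd83', 'osl', 'jhd']

Alternation tries branches left to right and keeps the first one that lets the overall match succeed at that position.
Matches to split on: at [0:3] → 'osl'; at [5:8] → 'osl'; at [13:16] → 'osl'.
The group in the pattern means `split` returns the separators' captures alongside the pieces.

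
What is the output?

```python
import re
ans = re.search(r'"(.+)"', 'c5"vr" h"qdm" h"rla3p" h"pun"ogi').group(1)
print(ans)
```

vr" h"qdm" h"rla3p" h"pun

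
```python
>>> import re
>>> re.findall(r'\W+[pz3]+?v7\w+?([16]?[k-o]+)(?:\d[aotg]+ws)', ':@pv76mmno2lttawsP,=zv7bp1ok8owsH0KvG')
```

The pattern matches one or more of a non-word character; then one or more of one of [pz3] (lazy), then the literal 'v7', then one or more of a word character (lazy); then optionally one of [16], then one or more of a character in [k-o] (captured); then a digit, then one or more of one of [aotg], then the literal 'ws' (non-capturing group).
A non-greedy quantifier consumes as few characters as it can — just enough that the remainder of the pattern still matches from where it stops; whatever follows it matches normally.
Walking the string: at [18:32] match ',=zv7bp1ok8ows', group 1 = '1ok'.
One capturing group, so `findall` returns just the captured substring from the one match — 1 in all.

['1ok']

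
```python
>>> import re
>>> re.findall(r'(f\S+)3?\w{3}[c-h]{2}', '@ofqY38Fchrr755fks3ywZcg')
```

Because there's exactly one group, `findall` drops the full match and keeps group 1 from the one hit.

['fqY38Fchrr755fks3']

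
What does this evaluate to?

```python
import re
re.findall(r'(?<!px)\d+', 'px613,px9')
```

A negative assertion filters positions out without eating any characters.
Matches: at [3:5] → '13'.
No capturing groups, so `findall` returns the 1 full match string.

['13']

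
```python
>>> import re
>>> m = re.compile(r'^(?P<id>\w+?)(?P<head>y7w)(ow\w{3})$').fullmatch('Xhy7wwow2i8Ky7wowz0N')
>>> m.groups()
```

Pattern: anchored at the start of the string; then one or more of a word character (lazy) (captured as 'id'); then the literal 'y7', then a literal 'w' (captured as 'head'); then the literal 'ow', then exactly 3 of a word character (captured); then anchored at the end.
`re.fullmatch` requires the pattern to consume the entire string.
The match spans [0:20] → 'Xhy7wwow2i8Ky7wowz0N'.
Captured: group 1 = 'Xhy7wwow2i8K', group 2 = 'y7w', group 3 = 'owz0N'.

('Xhy7wwow2i8K', 'y7w', 'owz0N')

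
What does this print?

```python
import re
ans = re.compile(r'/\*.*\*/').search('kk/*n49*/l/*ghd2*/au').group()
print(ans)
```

/*n49*/l/*ghd2*/

The match spans [2:18] → '/*n49*/l/*ghd2*/'.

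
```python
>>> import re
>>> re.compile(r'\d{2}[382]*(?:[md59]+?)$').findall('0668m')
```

Since nothing is captured, `findall` lists the 1 matched substring directly.

['668m']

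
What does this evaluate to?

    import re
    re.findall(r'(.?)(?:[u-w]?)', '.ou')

['.', 'o', '']

Pattern: optionally any character (captured); then optionally a character in [u-w] (non-capturing group).
Matches: at [0:1] match '.', group 1 = '.'; at [1:3] match 'ou', group 1 = 'o'; at [3:3] match '', group 1 = ''.
With a single group, `findall` returns only what that group captured — 3 items.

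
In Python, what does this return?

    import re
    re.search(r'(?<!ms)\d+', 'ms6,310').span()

The negative lookaround is zero-width — it rules out positions where the adjacent text would match, without consuming anything.
The match spans [4:7] → '310'.

(4, 7)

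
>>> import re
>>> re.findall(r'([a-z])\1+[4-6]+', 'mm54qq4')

The backreference `\1` re-matches whatever the first group consumed, character for character.
One capturing group, so `findall` returns just the captured substring from each match — 2 in all.

['m', 'q']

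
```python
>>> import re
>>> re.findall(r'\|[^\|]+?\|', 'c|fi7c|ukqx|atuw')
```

['|fi7c|']

Since nothing is captured, `findall` lists the 1 matched substring directly.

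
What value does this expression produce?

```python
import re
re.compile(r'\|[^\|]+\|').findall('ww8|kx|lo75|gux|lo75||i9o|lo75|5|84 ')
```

['|kx|', '|gux|', '|i9o|', '|5|']

With no groups in the pattern, `findall` gives back each whole match — 4 here.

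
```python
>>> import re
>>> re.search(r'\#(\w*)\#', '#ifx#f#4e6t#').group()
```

'#ifx#'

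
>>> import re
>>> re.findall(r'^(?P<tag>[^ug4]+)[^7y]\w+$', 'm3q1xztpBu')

`findall` collects group 1 from the one match (1 total).

['m3q1xztp']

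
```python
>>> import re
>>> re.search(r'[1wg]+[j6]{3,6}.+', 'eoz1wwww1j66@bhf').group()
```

This matches one or more of one of [1wg], then 3 to 6 of one of [j6]; then one or more of any character.
`search` walks the string left to right and returns the first match it finds.
The match spans [3:16] → '1wwww1j66@bhf'.

'1wwww1j66@bhf'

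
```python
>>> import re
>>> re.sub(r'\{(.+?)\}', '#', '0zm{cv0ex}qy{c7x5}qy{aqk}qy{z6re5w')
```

'0zm#qy#qy#qy{z6re5w'

With the lazy modifier that quantifier settles for the fewest repetitions that let the rest of the pattern succeed (the atoms after it are unaffected and can still be greedy).
Every occurrence is swapped for '#'.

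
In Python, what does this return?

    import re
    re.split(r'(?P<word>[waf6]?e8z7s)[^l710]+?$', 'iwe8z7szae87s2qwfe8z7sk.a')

['iwe8z7szae87s2qw', 'fe8z7s', '']

This matches optionally one of [waf6], then the literal 'e8', then the literal 'z7s' (captured as 'word'); then one or more of any character except [l710] (lazy); then anchored at the end.
Matches to split on: at [16:25] → 'fe8z7sk.a'.
With a capturing group present, the delimiter's captured portion is kept in the result list.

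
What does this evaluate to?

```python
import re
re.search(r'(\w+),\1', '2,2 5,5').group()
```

'2,2'

The backreference `\1` re-matches whatever the first group consumed, character for character.
Unlike `match`, `search` isn't anchored — it looks for the pattern anywhere in the string.
The match spans [0:3] → '2,2'.
Captured: group 1 = '2'.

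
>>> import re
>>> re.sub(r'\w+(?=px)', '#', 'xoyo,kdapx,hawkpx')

'xoyo,#px,#px'

Lookahead/lookbehind check context without consuming it, so the matched span excludes the asserted characters.
Matches: at [5:8] → 'kda'; at [11:15] → 'hawk'.
Every occurrence is swapped for '#'.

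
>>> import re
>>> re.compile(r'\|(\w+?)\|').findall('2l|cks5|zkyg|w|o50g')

Matches: at [2:8] match '|cks5|', group 1 = 'cks5'; at [12:15] match '|w|', group 1 = 'w'.
`findall` collects group 1 from each match (2 total).

['cks5', 'w']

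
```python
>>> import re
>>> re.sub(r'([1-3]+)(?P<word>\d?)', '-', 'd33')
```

'd-'

Pattern: one or more of a character in [1-3] (captured); then optionally a digit (captured as 'word').
Matches: at [1:3] → '33'.
Every occurrence is swapped for '-'.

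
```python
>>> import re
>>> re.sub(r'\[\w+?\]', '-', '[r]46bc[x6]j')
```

Every occurrence is swapped for '-'.

'-46bc-j'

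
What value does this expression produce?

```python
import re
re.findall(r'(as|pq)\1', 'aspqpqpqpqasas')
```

['pq', 'pq', 'as']

The backreference `\1` re-matches whatever the first group consumed, character for character.
Matches: at [2:6] match 'pqpq', group 1 = 'pq'; at [6:10] match 'pqpq', group 1 = 'pq'; at [10:14] match 'asas', group 1 = 'as'.
One capturing group, so `findall` returns just the captured substring from each match — 3 in all.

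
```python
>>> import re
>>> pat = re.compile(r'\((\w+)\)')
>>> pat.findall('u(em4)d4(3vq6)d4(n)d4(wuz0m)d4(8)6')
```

['em4', '3vq6', 'n', 'wuz0m', '8']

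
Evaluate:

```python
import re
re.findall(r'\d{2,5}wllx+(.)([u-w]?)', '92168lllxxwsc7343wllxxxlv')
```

[('l', 'v')]

The pattern matches 2 to 5 of a digit, then the literal 'wll', then one or more of a literal 'x'; then any character (captured); then optionally a character in [u-w] (captured).
Matches: at [13:25] match '7343wllxxxlv', groups = ('l', 'v').
Multiple groups make `findall` return tuples — one 2-tuple for the one match.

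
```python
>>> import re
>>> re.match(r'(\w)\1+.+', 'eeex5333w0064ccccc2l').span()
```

(0, 20)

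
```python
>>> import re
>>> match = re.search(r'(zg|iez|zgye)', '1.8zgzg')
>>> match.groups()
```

The match spans [3:5] → 'zg'.
Captured: group 1 = 'zg'.

('zg',)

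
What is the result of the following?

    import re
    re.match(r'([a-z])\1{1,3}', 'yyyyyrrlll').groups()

The match spans [0:4] → 'yyyy'.
Captured: group 1 = 'y'.

('y',)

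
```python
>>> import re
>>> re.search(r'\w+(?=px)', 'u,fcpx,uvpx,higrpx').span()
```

Lookahead/lookbehind check context without consuming it, so the matched span excludes the asserted characters.
`search` walks the string left to right and returns the first match it finds.
The match spans [2:4] → 'fc'.

(2, 4)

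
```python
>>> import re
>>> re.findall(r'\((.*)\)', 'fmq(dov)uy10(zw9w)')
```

['dov)uy10(zw9w']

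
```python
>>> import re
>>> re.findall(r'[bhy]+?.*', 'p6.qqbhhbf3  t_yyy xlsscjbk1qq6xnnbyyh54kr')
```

['bhhbf3  t_yyy xlsscjbk1qq6xnnbyyh54kr']

Pattern: one or more of one of [bhy] (lazy); then zero or more of any character.
Scanning left to right: at [5:42] → 'bhhbf3  t_yyy xlsscjbk1qq6xnnbyyh54kr'.
No capturing groups, so `findall` returns the 1 full match string.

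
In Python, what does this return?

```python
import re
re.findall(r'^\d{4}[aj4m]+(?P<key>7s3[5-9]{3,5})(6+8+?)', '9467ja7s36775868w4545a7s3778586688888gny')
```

This matches anchored at the start of the string; then exactly 4 of a digit, then one or more of one of [aj4m]; then the literal '7s3', then 3 to 5 of a character in [5-9] (captured as 'key'); then one or more of the literal '6', then one or more of a literal '8' (lazy) (captured).
Matches: at [0:16] match '9467ja7s36775868', groups = ('7s367758', '68').
`findall` packs the 2 group values into a tuple for every match.

[('7s367758', '68')]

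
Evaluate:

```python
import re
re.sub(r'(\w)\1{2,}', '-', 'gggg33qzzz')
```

`\1` has to match the exact text group 1 already captured.
Matches: at [0:4] → 'gggg'; at [7:10] → 'zzz'.
`sub` substitutes '-' at each match site.

'-33q-'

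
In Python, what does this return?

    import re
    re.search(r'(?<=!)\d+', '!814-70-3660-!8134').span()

(1, 4)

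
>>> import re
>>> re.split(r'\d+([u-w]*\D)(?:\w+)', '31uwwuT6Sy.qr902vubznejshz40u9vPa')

The pattern matches one or more of a digit; then zero or more of a character in [u-w], then a non-digit (captured); then one or more of a word character (non-capturing group).
Matches to split on: at [0:10] → '31uwwuT6Sy'; at [13:33] → '902vubznejshz40u9vPa'.
With a capturing group present, the delimiter's captured portion is kept in the result list.

['', 'uwwuT', '.qr', 'vub', '']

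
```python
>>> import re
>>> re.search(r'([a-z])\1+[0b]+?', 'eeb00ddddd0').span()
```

After group 1 captures some text, `\1` only succeeds where that same text appears again.
`re.search` scans for the first position where the pattern succeeds.
The match spans [0:3] → 'eeb'.
Captured: group 1 = 'e'.

(0, 3)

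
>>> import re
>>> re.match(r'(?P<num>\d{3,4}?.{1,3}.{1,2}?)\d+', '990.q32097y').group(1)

Pattern: 3 to 4 of a digit (lazy), then 1 to 3 of any character, then 1 to 2 of any character (lazy) (captured as 'num'); then one or more of a digit.
`match` is anchored at position 0; if the pattern doesn't fit there, it returns None.
The match spans [0:10] → '990.q32097'.
Captured: group 1 = '990.q32'.

'990.q32'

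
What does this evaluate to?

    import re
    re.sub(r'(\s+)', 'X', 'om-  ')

Every occurrence is swapped for 'X'.

'om-X'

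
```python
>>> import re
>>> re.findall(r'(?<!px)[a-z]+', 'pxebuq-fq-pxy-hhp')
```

A negative assertion filters positions out without eating any characters.
No capturing groups, so `findall` returns the 4 full match strings.

['pxebuq', 'fq', 'pxy', 'hhp']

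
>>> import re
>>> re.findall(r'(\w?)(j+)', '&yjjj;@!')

The pattern matches optionally a word character (captured); then one or more of a literal 'j' (captured).
Scanning left to right: at [1:5] match 'yjjj', groups = ('y', 'jjj').
Multiple groups make `findall` return tuples — one 2-tuple for the one match.

[('y', 'jjj')]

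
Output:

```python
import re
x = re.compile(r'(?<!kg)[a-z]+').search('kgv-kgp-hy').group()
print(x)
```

kgv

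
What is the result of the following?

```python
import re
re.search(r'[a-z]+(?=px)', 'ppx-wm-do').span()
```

(0, 1)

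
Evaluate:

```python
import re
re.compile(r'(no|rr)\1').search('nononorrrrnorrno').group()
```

`\1` has to match the exact text group 1 already captured.
The match spans [0:4] → 'nono'.

'nono'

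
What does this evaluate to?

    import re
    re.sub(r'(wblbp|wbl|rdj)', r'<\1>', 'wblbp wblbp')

The regex engine tests alternatives in the order written; an earlier branch that matches wins even if a later one would match more.
Matches: at [0:5] → 'wblbp'; at [6:11] → 'wblbp'.
The replacement refers to a captured group, so each match is rewritten using its own captured text.

'<wblbp> <wblbp>'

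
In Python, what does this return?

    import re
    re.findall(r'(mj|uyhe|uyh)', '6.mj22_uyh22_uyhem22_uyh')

['mj', 'uyh', 'uyhe', 'uyh']

Branches in `(...|...)` are attempted left-to-right; the first branch that allows the whole pattern to succeed is taken.
Matches: at [2:4] match 'mj', group 1 = 'mj'; at [7:10] match 'uyh', group 1 = 'uyh'; at [13:17] match 'uyhe', group 1 = 'uyhe'; at [21:24] match 'uyh', group 1 = 'uyh'.
With a single group, `findall` returns only what that group captured — 4 items.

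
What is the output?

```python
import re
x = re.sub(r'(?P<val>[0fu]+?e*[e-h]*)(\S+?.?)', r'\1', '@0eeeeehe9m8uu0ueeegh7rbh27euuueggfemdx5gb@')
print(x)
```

@0eeeeehe8uueeeghbh27eueggfex5gb@

Because the quantifier is non-greedy, it stops expanding at the earliest point where the rest of the pattern can succeed.
Each match is replaced using the text its own group 1 captured.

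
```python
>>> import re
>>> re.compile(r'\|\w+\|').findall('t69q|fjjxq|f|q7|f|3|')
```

Matches: at [4:11] → '|fjjxq|'; at [12:16] → '|q7|'; at [17:20] → '|3|'.
With no groups in the pattern, `findall` gives back each whole match — 3 here.

['|fjjxq|', '|q7|', '|3|']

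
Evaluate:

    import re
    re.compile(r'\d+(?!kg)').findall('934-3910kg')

['934', '391']

The negative lookahead/lookbehind blocks any match where the forbidden context is present.
Matches: at [0:3] → '934'; at [4:7] → '391'.
No capturing groups, so `findall` returns the 2 full match strings.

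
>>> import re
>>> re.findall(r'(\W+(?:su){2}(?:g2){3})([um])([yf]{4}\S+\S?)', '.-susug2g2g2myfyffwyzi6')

[('.-susug2g2g2', 'm', 'yfyffwyzi6')]

`findall` packs the 3 group values into a tuple for every match.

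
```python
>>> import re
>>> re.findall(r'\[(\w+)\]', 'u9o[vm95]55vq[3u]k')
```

['vm95', '3u']

Matches: at [3:9] match '[vm95]', group 1 = 'vm95'; at [13:17] match '[3u]', group 1 = '3u'.
One capturing group, so `findall` returns just the captured substring from each match — 2 in all.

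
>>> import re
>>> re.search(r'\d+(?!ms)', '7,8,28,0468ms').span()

(0, 1)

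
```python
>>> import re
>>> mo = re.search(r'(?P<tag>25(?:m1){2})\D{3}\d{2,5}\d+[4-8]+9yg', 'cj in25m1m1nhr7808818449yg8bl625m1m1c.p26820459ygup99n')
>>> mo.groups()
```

Pattern: the literal '25', then the literal 'm1' repeated 2 times (captured as 'tag'); then exactly 3 of a non-digit, then 2 to 5 of a digit, then one or more of a digit; then one or more of a character in [4-8], then the literal '9yg'.
Unlike `match`, `search` isn't anchored — it looks for the pattern anywhere in the string.
The match spans [5:26] → '25m1m1nhr7808818449yg'.
Captured: group 1 = '25m1m1'.

('25m1m1',)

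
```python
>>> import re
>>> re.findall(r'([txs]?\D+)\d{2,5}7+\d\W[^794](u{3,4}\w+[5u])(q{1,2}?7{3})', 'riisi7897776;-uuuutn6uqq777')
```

Pattern: optionally one of [txs], then one or more of a non-digit (captured); then 2 to 5 of a digit, then one or more of a literal '7'; then a digit, then a non-word character, then any character except [794]; then 3 to 4 of the literal 'u', then one or more of a word character, then one of [5u] (captured); then 1 to 2 of a literal 'q' (lazy), then exactly 3 of a literal '7' (captured).
Scanning left to right: at [0:27] match 'riisi7897776;-uuuutn6uqq777', groups = ('riisi', 'uuuutn6u', 'qq777').
Multiple groups make `findall` return tuples — one 3-tuple for the one match.

[('riisi', 'uuuutn6u', 'qq777')]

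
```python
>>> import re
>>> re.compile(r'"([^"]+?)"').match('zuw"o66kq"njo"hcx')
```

`re.match` only tries the pattern at the start of the string.
Here the string doesn't start with a match, so the call returns None.

None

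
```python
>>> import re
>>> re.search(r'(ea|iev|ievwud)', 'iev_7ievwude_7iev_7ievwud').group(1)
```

The match spans [0:3] → 'iev'.
Captured: group 1 = 'iev'.

'iev'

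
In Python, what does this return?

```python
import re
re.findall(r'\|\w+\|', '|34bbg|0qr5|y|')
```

['|34bbg|', '|y|']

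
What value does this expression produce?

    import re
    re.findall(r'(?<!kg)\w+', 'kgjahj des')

`(?!…)`/`(?<!…)` only lets a position through if the neighbouring text does NOT match; no characters are consumed.
Matches: at [0:6] → 'kgjahj'; at [7:10] → 'des'.
`findall` yields the raw match text (2 of them) because the pattern has no groups.

['kgjahj', 'des']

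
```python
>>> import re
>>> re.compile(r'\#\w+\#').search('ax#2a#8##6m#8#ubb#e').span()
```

The match spans [2:6] → '#2a#'.

(2, 6)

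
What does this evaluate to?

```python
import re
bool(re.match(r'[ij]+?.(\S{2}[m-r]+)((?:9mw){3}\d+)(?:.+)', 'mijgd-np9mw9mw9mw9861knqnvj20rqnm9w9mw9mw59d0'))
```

False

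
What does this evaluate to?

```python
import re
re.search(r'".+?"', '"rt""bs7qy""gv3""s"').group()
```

'"rt"'

A non-greedy quantifier consumes as few characters as it can — just enough that the remainder of the pattern still matches from where it stops; whatever follows it matches normally.
The match spans [0:4] → '"rt"'.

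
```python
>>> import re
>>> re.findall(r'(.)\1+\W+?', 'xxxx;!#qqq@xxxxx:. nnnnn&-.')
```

After group 1 captures some text, `\1` only succeeds where that same text appears again.
`findall` collects group 1 from each match (4 total).

['x', 'q', 'x', 'n']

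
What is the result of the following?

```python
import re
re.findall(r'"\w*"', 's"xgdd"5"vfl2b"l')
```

With no groups in the pattern, `findall` gives back each whole match — 2 here.

['"xgdd"', '"vfl2b"']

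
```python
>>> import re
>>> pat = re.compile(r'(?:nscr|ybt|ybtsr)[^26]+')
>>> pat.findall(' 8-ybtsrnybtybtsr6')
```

['ybtsrnybtybtsr']

No capturing groups, so `findall` returns the 1 full match string.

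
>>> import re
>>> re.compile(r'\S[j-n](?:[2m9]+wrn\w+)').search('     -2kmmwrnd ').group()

'2kmmwrnd'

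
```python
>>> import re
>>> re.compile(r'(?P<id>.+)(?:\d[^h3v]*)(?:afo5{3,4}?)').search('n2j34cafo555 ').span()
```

(0, 12)

The pattern matches one or more of any character (captured as 'id'); then a digit, then zero or more of any character except [h3v] (non-capturing group); then the literal 'afo', then 3 to 4 of the literal '5' (lazy) (non-capturing group).
The match spans [0:12] → 'n2j34cafo555'.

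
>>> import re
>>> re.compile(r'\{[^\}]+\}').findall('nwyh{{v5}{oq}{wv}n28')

['{{v5}', '{oq}', '{wv}']

With no groups in the pattern, `findall` gives back each whole match — 3 here.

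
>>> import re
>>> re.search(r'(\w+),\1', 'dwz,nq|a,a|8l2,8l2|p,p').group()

'a,a'

The backreference `\1` re-matches whatever the first group consumed, character for character.
`search` walks the string left to right and returns the first match it finds.
The match spans [7:10] → 'a,a'.
Captured: group 1 = 'a'.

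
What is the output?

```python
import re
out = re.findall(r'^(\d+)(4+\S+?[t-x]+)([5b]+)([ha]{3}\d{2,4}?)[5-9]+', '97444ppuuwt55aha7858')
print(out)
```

[('9744', '4ppuuwt', '55', 'aha78')]

Pattern: anchored at the start of the string; then one or more of a digit (captured); then one or more of a literal '4', then one or more of a non-whitespace character (lazy), then one or more of a character in [t-x] (captured); then one or more of one of [5b] (captured); then exactly 3 of one of [ha], then 2 to 4 of a digit (lazy) (captured); then one or more of a character in [5-9].
A `+?`/`*?`/`{m,n}?` starts at its minimum and grows only as far as needed for what follows to match.
Scanning left to right: at [0:20] match '97444ppuuwt55aha7858', groups = ('9744', '4ppuuwt', '55', 'aha78').
`findall` packs the 4 group values into a tuple for every match.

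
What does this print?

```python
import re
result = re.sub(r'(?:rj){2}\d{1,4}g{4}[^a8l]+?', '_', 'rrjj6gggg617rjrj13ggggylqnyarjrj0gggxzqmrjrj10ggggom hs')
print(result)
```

rrjj6gggg617_lqnyarjrj0gggxzqm_m hs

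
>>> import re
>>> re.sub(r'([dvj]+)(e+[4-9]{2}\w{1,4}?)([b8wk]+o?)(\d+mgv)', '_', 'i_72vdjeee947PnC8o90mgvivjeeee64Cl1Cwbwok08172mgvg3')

'i_72_ivjeeee64Cl1Cwbwok08172mgvg3'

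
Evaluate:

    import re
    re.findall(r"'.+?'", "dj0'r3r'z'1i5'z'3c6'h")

["'r3r'", "'1i5'", "'3c6'"]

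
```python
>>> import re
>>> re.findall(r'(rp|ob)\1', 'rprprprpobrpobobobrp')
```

`\1` has to match the exact text group 1 already captured.
Matches: at [0:4] match 'rprp', group 1 = 'rp'; at [4:8] match 'rprp', group 1 = 'rp'; at [12:16] match 'obob', group 1 = 'ob'.
With a single group, `findall` returns only what that group captured — 3 items.

['rp', 'rp', 'ob']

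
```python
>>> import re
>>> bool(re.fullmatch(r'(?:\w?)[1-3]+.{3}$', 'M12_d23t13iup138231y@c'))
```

False

Pattern: optionally a word character (non-capturing group); then one or more of a character in [1-3]; then exactly 3 of any character; then anchored at the end.
`fullmatch` succeeds only if the pattern covers the string from start to end.
Here there's no way to consume every character, so the call returns None, and `bool(None)` is False.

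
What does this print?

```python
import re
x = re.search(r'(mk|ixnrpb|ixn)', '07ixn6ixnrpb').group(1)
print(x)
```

ixn

`re.search` scans for the first position where the pattern succeeds.
The match spans [2:5] → 'ixn'.
Captured: group 1 = 'ixn'.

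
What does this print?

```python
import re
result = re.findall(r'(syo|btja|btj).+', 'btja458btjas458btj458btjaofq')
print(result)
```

Alternation isn't longest-match — the leftmost alternative that fits at this position is chosen.
Matches: at [0:28] match 'btja458btjas458btj458btjaofq', group 1 = 'btja'.
With a single group, `findall` returns only what that group captured — 1 item.

['btja']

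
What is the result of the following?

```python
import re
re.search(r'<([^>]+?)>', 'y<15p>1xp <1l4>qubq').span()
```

(1, 6)

Unlike `match`, `search` isn't anchored — it looks for the pattern anywhere in the string.
The match spans [1:6] → '<15p>'.
Captured: group 1 = '15p'.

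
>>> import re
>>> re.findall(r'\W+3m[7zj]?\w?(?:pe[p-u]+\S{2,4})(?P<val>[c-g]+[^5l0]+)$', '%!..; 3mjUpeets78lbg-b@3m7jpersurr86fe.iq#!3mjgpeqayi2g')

Pattern: one or more of a non-word character, then the literal '3m'; then optionally one of [7zj], then optionally a word character; then the literal 'pe', then one or more of a character in [p-u], then 2 to 4 of a non-whitespace character (non-capturing group); then one or more of a character in [c-g], then one or more of any character except [5l0] (captured as 'val'); then anchored at the end.
Scanning left to right: at [22:55] match '@3m7jpersurr86fe.iq#!3mjgpeqayi2g', group 1 = 'e.iq#!3mjgpeqayi2g'.
One capturing group, so `findall` returns just the captured substring from the one match — 1 in all.

['e.iq#!3mjgpeqayi2g']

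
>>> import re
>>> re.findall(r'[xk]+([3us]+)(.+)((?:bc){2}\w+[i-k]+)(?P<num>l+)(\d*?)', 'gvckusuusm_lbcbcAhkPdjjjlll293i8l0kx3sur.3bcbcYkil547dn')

[('usuus', 'm_lbcbcAhkPdjjjlll293i8l0kx3sur.3', 'bcbcYki', 'l', '')]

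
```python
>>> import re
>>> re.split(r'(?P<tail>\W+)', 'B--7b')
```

Pattern: one or more of a non-word character (captured as 'tail').
Matches to split on: at [1:3] → '--'.
The group in the pattern means `split` returns the separators' captures alongside the pieces.

['B', '--', '7b']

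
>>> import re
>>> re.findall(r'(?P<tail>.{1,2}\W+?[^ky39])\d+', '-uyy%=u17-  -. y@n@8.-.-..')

['yy%=u']

The pattern matches 1 to 2 of any character, then one or more of a non-word character (lazy), then any character except [ky39] (captured as 'tail'); then one or more of a digit.
Scanning left to right: at [2:9] match 'yy%=u17', group 1 = 'yy%=u'.
Because there's exactly one group, `findall` drops the full match and keeps group 1 from the one hit.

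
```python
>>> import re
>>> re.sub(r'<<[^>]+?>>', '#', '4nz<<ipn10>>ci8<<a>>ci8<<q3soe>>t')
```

'4nz#ci8#ci8#t'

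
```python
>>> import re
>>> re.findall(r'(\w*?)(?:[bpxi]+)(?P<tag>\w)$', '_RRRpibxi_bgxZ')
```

[('_RRRpibxi_bg', 'Z')]

The pattern matches zero or more of a word character (lazy) (captured); then one or more of one of [bpxi] (non-capturing group); then a word character (captured as 'tag'); then anchored at the end.
Walking the string: at [0:14] match '_RRRpibxi_bgxZ', groups = ('_RRRpibxi_bg', 'Z').
`findall` packs the 2 group values into a tuple for every match.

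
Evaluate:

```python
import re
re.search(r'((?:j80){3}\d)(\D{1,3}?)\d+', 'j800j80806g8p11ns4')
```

None

This matches the literal 'j80' repeated 3 times, then a digit (captured); then 1 to 3 of a non-digit (lazy) (captured); then one or more of a digit.
`re.search` scans for the first position where the pattern succeeds.
Here the pattern never matches, so the call returns None.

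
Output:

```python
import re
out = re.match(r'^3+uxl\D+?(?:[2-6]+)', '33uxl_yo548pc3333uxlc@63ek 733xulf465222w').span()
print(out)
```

`re.match` won't scan ahead — the pattern has to work from the very first character.
The match spans [0:10] → '33uxl_yo54'.

(0, 10)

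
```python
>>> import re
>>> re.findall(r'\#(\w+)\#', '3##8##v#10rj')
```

Scanning left to right: at [2:5] match '#8#', group 1 = '8'; at [5:8] match '#v#', group 1 = 'v'.
Because there's exactly one group, `findall` drops the full match and keeps group 1 from each hit.

['8', 'v']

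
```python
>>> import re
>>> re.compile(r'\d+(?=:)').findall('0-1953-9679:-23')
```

['9679']

Because the assertion is zero-width, the text it checks is not consumed and won't appear in the result.
Scanning left to right: at [7:11] → '9679'.
`findall` yields the raw match text (1 of them) because the pattern has no groups.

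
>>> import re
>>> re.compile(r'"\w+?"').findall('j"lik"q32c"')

No capturing groups, so `findall` returns the 1 full match string.

['"lik"']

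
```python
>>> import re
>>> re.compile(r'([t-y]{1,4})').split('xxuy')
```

['', 'xxuy', '']

Pattern: 1 to 4 of a character in [t-y] (captured).
Matches to split on: at [0:4] → 'xxuy'.
Because the pattern has a capturing group, `split` also inserts each captured text between the pieces.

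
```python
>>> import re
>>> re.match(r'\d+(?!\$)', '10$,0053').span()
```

(0, 1)

With `match`, the pattern is implicitly anchored at the beginning.
The match spans [0:1] → '1'.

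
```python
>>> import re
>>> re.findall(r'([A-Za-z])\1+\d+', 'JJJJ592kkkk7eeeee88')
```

['J', 'k', 'e']

After group 1 captures some text, `\1` only succeeds where that same text appears again.
One capturing group, so `findall` returns just the captured substring from each match — 3 in all.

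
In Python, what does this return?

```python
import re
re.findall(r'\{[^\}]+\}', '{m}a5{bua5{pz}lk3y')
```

['{m}', '{bua5{pz}']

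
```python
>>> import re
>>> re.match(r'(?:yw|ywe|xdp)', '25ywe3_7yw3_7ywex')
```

None

With `match`, the pattern is implicitly anchored at the beginning.
Here the string doesn't start with a match, so the call returns None.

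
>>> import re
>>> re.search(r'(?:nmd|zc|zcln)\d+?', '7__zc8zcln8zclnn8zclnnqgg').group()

'zc8'

The match spans [3:6] → 'zc8'.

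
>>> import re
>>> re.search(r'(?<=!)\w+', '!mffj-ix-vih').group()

The positive lookaround only admits positions where the adjacent text matches; those characters stay outside the span.
`re.search` scans for the first position where the pattern succeeds.
The match spans [1:5] → 'mffj'.

'mffj'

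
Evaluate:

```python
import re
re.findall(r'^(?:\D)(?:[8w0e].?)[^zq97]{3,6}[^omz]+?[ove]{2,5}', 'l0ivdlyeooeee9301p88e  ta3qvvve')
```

['l0ivdlyeooeee']

Pattern: anchored at the start of the string; then a non-digit (non-capturing group); then one of [8w0e], then optionally any character (non-capturing group); then 3 to 6 of any character except [zq97], then one or more of any character except [omz] (lazy), then 2 to 5 of one of [ove].
Walking the string: at [0:13] → 'l0ivdlyeooeee'.
With no groups in the pattern, `findall` gives back each whole match — 1 here.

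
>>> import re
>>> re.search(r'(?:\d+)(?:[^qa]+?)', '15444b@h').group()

'15444b'

Lazy quantifiers expand one character at a time until the remainder of the pattern can match.
The match spans [0:6] → '15444b'.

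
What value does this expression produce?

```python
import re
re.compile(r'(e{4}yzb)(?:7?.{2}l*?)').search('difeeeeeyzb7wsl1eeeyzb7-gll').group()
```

The pattern matches exactly 4 of the literal 'e', then the literal 'yzb' (captured); then optionally the literal '7', then exactly 2 of any character, then zero or more of a literal 'l' (lazy) (non-capturing group).
`re.search` tries every starting position until one works.
The match spans [4:14] → 'eeeeyzb7ws'.
Captured: group 1 = 'eeeeyzb'.

'eeeeyzb7ws'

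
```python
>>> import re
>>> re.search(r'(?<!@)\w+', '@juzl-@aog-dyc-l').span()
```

(2, 5)

`(?!…)`/`(?<!…)` only lets a position through if the neighbouring text does NOT match; no characters are consumed.
`re.search` scans for the first position where the pattern succeeds.
The match spans [2:5] → 'uzl'.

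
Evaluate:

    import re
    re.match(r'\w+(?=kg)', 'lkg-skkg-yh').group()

'l'

`re.match` only tries the pattern at the start of the string.
The match spans [0:1] → 'l'.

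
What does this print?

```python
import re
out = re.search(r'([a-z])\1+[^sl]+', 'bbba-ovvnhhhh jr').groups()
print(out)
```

('b',)

The backreference `\1` re-matches whatever the first group consumed, character for character.
`re.search` tries every starting position until one works.
The match spans [0:16] → 'bbba-ovvnhhhh jr'.
Captured: group 1 = 'b'.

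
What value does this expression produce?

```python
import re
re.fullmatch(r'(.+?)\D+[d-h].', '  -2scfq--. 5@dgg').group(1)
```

Pattern: one or more of any character (lazy) (captured); then one or more of a non-digit; then a character in [d-h], then any character.
`re.fullmatch` is like wrapping the pattern in `^…$` (in single-line mode).
The match spans [0:17] → '  -2scfq--. 5@dgg'.
Captured: group 1 = '  -2scfq--. 5'.

'  -2scfq--. 5'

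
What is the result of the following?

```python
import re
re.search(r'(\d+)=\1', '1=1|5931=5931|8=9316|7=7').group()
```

`\1` is not a pattern — it's the concrete string captured by group 1, re-applied verbatim.
Unlike `match`, `search` isn't anchored — it looks for the pattern anywhere in the string.
The match spans [0:3] → '1=1'.
Captured: group 1 = '1'.

'1=1'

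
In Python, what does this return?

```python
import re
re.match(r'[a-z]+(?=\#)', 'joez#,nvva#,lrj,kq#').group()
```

The lookaround is zero-width — it requires the adjacent text to match without consuming it, so the asserted text isn't part of the match.
`re.match` won't scan ahead — the pattern has to work from the very first character.
The match spans [0:4] → 'joez'.

'joez'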